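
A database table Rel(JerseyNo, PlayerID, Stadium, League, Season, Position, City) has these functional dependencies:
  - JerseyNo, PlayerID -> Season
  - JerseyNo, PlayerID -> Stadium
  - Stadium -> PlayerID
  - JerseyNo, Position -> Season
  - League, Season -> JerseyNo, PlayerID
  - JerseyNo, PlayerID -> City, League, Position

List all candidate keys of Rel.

{JerseyNo, League, Position}, {JerseyNo, PlayerID}, {JerseyNo, Stadium}, {League, Season}

Closure of {JerseyNo, PlayerID} is {City, JerseyNo, League, PlayerID, Position, Season, Stadium}, the whole schema; {JerseyNo, PlayerID} is a candidate key.
Closure of {JerseyNo, Stadium} is {City, JerseyNo, League, PlayerID, Position, Season, Stadium}, the whole schema; {JerseyNo, Stadium} is a candidate key.
Closure of {League, Season} is {City, JerseyNo, League, PlayerID, Position, Season, Stadium}, the whole schema; {League, Season} is a candidate key.
Closure of {JerseyNo, League, Position} is {City, JerseyNo, League, PlayerID, Position, Season, Stadium}, the whole schema; {JerseyNo, League, Position} is a candidate key.
These are minimal and exhaustive — every other superkey contains one of them.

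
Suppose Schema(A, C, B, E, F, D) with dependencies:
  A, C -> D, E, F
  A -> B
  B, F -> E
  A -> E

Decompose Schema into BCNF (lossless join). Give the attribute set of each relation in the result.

Candidate key of the original relation: {A, C}.
In {A, B, C, D, E, F}, {A} is not a superkey ({A}⁺ restricted to this set is {A, B, E}), so split on A -> B, E into {A, B, E} and {A, C, D, F}.
{A, B, E}: every determinant is a superkey — BCNF.
{A, C, D, F}: every determinant is a superkey — BCNF.

{A, B, E}; {A, C, D, F}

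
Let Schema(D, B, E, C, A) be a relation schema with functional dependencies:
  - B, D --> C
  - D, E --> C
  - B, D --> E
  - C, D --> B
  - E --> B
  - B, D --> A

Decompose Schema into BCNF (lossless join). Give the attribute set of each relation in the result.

Candidate keys of the original relation: {B, D}, {C, D}, {D, E}.
Within {A, B, C, D, E}: {E}⁺ ∩ {A, B, C, D, E} = {B, E}, not the whole set, so E --> B violates BCNF; decompose into {B, E} and {A, C, D, E}.
{B, E} has no BCNF violation.
{A, C, D, E} has no BCNF violation.

{A, C, D, E}; {B, E}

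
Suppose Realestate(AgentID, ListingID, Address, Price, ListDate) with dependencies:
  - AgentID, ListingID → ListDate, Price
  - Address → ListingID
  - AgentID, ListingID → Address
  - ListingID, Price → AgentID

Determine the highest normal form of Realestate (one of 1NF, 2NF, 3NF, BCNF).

3NF

Candidate keys: {Address, AgentID}, {Address, Price}, {AgentID, ListingID}, {ListingID, Price}. Prime attributes: {Address, AgentID, ListingID, Price}.
Address → ListingID: {Address}⁺ = {Address, ListingID}, which is not all of the attributes, so the left side is not a superkey — BCNF is violated.
But every attribute on its right side ({ListingID}) is prime, and the same holds for every other non-superkey FD, so 3NF still holds.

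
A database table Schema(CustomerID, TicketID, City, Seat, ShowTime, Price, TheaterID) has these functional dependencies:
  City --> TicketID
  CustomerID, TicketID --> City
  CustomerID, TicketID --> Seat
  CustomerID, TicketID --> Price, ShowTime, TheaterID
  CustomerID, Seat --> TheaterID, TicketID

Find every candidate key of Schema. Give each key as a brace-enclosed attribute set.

Attributes never on any right-hand side: {CustomerID} — every candidate key must contain it.
Closure of {City, CustomerID} is {City, CustomerID, Price, Seat, ShowTime, TheaterID, TicketID}, the whole schema; {City, CustomerID} is a candidate key.
Closure of {CustomerID, Seat} is {City, CustomerID, Price, Seat, ShowTime, TheaterID, TicketID}, the whole schema; {CustomerID, Seat} is a candidate key.
Closure of {CustomerID, TicketID} is {City, CustomerID, Price, Seat, ShowTime, TheaterID, TicketID}, the whole schema; {CustomerID, TicketID} is a candidate key.
No proper subset of any of these is a key, and no other minimal superkey exists.

{City, CustomerID}, {CustomerID, Seat}, {CustomerID, TicketID}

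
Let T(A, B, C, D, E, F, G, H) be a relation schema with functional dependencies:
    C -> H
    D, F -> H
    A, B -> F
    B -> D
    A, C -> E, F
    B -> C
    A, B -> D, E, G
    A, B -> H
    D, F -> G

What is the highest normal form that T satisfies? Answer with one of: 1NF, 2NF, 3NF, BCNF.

1NF

Candidate key: {A, B}. Prime attributes: {A, B}.
C -> H: {C}⁺ = {C, H}, which is not all of the attributes, so the left side is not a superkey — BCNF is violated.
C -> H has non-prime {H} on the right and a non-superkey on the left, so 3NF fails.
{B} is a proper subset of the key {A, B}, and {B}⁺ contains the non-prime attributes {C, D, H} — a partial dependency, so 2NF is violated.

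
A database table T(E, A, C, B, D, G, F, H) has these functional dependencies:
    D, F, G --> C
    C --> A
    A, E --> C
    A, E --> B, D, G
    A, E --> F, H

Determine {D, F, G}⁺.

Start with {D, F, G}.
D, F, G --> C applies; add {C} → now {C, D, F, G}.
C --> A applies; add {A} → now {A, C, D, F, G}.
No further FD applies.

{A, C, D, F, G}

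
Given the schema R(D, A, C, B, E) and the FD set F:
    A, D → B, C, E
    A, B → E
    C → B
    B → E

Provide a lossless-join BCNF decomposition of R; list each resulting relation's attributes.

Candidate key of the original relation: {A, D}.
Within {A, B, C, D, E}: {A, B}⁺ ∩ {A, B, C, D, E} = {A, B, E}, not the whole set, so A, B → E violates BCNF; decompose into {A, B, E} and {A, B, C, D}.
Within {A, B, E}: {B}⁺ ∩ {A, B, E} = {B, E}, not the whole set, so B → E violates BCNF; decompose into {B, E} and {A, B}.
{B, E}: every determinant is a superkey — BCNF.
{A, B}: every determinant is a superkey — BCNF.
Within {A, B, C, D}: {C}⁺ ∩ {A, B, C, D} = {B, C}, not the whole set, so C → B violates BCNF; decompose into {B, C} and {A, C, D}.
{B, C}: every determinant is a superkey — BCNF.
{A, C, D}: every determinant is a superkey — BCNF.

{A, B}; {A, C, D}; {B, C}; {B, E}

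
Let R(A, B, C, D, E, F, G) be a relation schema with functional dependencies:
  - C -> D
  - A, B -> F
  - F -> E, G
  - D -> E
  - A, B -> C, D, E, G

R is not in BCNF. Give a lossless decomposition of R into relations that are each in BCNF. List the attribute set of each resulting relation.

{A, B, C, F}; {C, D}; {D, E}; {F, G}

Candidate key of the original relation: {A, B}.
{A, B, C, D, E, F, G}: {C} determines {C, D, E} here but is not a superkey — split on C -> D, E, giving {C, D, E} and {A, B, C, F, G}.
{C, D, E}: {D} determines {D, E} here but is not a superkey — split on D -> E, giving {D, E} and {C, D}.
{D, E} has no BCNF violation.
{C, D} has no BCNF violation.
{A, B, C, F, G}: {F} determines {F, G} here but is not a superkey — split on F -> G, giving {F, G} and {A, B, C, F}.
{F, G} has no BCNF violation.
{A, B, C, F} has no BCNF violation.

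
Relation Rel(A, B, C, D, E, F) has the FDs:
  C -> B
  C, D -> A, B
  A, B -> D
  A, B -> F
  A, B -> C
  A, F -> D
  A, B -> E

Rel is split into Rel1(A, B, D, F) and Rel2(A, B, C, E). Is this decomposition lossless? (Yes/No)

Yes

The shared attributes are {A, B} and {A, B}⁺ = {A, B, C, D, E, F}.
Rel1 is contained in that closure, so Rel1 ∩ Rel2 -> Rel1 holds and the join is lossless.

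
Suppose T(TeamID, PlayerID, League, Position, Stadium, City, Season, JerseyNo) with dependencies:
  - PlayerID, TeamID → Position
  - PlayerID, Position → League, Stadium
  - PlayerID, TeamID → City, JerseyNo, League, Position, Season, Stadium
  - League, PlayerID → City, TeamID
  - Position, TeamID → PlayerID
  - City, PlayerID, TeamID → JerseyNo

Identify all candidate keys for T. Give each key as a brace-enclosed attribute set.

{League, PlayerID}⁺ = {City, JerseyNo, League, PlayerID, Position, Season, Stadium, TeamID} — all of the relation — so {League, PlayerID} is a candidate key.
{PlayerID, Position}⁺ = {City, JerseyNo, League, PlayerID, Position, Season, Stadium, TeamID} — all of the relation — so {PlayerID, Position} is a candidate key.
{PlayerID, TeamID}⁺ = {City, JerseyNo, League, PlayerID, Position, Season, Stadium, TeamID} — all of the relation — so {PlayerID, TeamID} is a candidate key.
{Position, TeamID}⁺ = {City, JerseyNo, League, PlayerID, Position, Season, Stadium, TeamID} — all of the relation — so {Position, TeamID} is a candidate key.
Any other superkey properly contains one of these, so there are no further candidate keys.

{League, PlayerID}, {PlayerID, Position}, {PlayerID, TeamID}, {Position, TeamID}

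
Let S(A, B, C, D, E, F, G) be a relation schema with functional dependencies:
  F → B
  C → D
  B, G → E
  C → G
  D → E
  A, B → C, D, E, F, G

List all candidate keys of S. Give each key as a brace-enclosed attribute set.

{A, B}, {A, F}

{A} never appears on the right of any FD, so every key must include it.
{A, B}⁺ = {A, B, C, D, E, F, G}, which is every attribute, so {A, B} is a candidate key.
{A, F}⁺ = {A, B, C, D, E, F, G}, which is every attribute, so {A, F} is a candidate key.
These are minimal and exhaustive — every other superkey contains one of them.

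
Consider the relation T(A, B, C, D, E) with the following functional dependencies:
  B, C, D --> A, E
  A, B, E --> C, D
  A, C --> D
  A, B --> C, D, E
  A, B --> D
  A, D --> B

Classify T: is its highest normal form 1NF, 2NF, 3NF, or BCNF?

Candidate keys: {A, B}, {A, C}, {A, D}, {B, C, D}. Prime attributes: {A, B, C, D}.
The left-hand side of every FD is a superkey, so BCNF is satisfied.

BCNF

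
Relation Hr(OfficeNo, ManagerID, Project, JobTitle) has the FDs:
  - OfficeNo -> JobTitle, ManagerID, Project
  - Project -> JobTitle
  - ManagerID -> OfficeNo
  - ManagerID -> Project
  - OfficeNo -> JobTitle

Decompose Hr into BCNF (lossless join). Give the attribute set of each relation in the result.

{JobTitle, Project}; {ManagerID, OfficeNo, Project}

Candidate keys of the original relation: {ManagerID}, {OfficeNo}.
In {JobTitle, ManagerID, OfficeNo, Project}, {Project} is not a superkey ({Project}⁺ restricted to this set is {JobTitle, Project}), so split on Project -> JobTitle into {JobTitle, Project} and {ManagerID, OfficeNo, Project}.
{JobTitle, Project} is in BCNF.
{ManagerID, OfficeNo, Project} is in BCNF.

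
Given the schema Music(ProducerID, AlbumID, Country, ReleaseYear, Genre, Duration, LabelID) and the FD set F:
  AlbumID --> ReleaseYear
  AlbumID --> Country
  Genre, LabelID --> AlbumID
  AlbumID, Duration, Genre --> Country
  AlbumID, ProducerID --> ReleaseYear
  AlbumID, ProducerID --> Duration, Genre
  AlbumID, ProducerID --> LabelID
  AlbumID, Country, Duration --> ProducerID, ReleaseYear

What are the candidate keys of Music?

{AlbumID, Duration}, {AlbumID, ProducerID}, {Duration, Genre, LabelID}, {Genre, LabelID, ProducerID}

{AlbumID, Duration}⁺ = {AlbumID, Country, Duration, Genre, LabelID, ProducerID, ReleaseYear} — all of the relation — so {AlbumID, Duration} is a candidate key.
{AlbumID, ProducerID}⁺ = {AlbumID, Country, Duration, Genre, LabelID, ProducerID, ReleaseYear} — all of the relation — so {AlbumID, ProducerID} is a candidate key.
{Duration, Genre, LabelID}⁺ = {AlbumID, Country, Duration, Genre, LabelID, ProducerID, ReleaseYear} — all of the relation — so {Duration, Genre, LabelID} is a candidate key.
{Genre, LabelID, ProducerID}⁺ = {AlbumID, Country, Duration, Genre, LabelID, ProducerID, ReleaseYear} — all of the relation — so {Genre, LabelID, ProducerID} is a candidate key.
No proper subset of any of these is a key, and no other minimal superkey exists.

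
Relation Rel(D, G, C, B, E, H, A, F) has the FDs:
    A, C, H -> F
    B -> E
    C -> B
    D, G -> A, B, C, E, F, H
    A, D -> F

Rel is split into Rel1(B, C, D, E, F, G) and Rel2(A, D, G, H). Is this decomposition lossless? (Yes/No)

Common attributes: {D, G}; their closure is {A, B, C, D, E, F, G, H}.
Since Rel1 ⊆ {A, B, C, D, E, F, G, H}, the intersection is a superkey of Rel1; the decomposition is lossless.

Yes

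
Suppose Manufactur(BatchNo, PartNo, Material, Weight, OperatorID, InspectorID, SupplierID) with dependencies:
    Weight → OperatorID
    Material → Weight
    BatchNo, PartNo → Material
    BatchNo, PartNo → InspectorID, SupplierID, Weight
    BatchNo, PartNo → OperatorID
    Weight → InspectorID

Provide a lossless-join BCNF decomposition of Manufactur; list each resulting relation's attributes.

{BatchNo, Material, PartNo, SupplierID}; {InspectorID, OperatorID, Weight}; {Material, Weight}

Candidate key of the original relation: {BatchNo, PartNo}.
In {BatchNo, InspectorID, Material, OperatorID, PartNo, SupplierID, Weight}, {Weight} is not a superkey ({Weight}⁺ restricted to this set is {InspectorID, OperatorID, Weight}), so split on Weight → InspectorID, OperatorID into {InspectorID, OperatorID, Weight} and {BatchNo, Material, PartNo, SupplierID, Weight}.
{InspectorID, OperatorID, Weight}: every determinant is a superkey — BCNF.
In {BatchNo, Material, PartNo, SupplierID, Weight}, {Material} is not a superkey ({Material}⁺ restricted to this set is {Material, Weight}), so split on Material → Weight into {Material, Weight} and {BatchNo, Material, PartNo, SupplierID}.
{Material, Weight}: every determinant is a superkey — BCNF.
{BatchNo, Material, PartNo, SupplierID}: every determinant is a superkey — BCNF.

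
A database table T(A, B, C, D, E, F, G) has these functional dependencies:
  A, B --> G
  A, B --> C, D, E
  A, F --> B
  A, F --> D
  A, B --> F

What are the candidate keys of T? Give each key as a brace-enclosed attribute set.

{A, B}, {A, F}

{A} never appears on the right of any FD, so every key must include it.
{A, B} is a candidate key since {A, B}⁺ = {A, B, C, D, E, F, G} covers every attribute.
{A, F} is a candidate key since {A, F}⁺ = {A, B, C, D, E, F, G} covers every attribute.
Any other superkey properly contains one of these, so there are no further candidate keys.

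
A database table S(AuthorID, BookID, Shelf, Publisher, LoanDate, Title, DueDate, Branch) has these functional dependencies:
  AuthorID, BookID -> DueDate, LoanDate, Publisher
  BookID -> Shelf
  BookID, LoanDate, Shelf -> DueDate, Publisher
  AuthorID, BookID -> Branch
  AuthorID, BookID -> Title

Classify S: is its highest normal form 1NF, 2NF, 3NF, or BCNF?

1NF

Candidate key: {AuthorID, BookID}. Prime attributes: {AuthorID, BookID}.
BookID -> Shelf breaks BCNF: {BookID}⁺ = {BookID, Shelf}, so {BookID} is not a superkey.
BookID -> Shelf has non-prime {Shelf} on the right and a non-superkey on the left, so 3NF fails.
The proper key subset {BookID} of {AuthorID, BookID} determines non-prime {Shelf}, so the relation is not even in 2NF.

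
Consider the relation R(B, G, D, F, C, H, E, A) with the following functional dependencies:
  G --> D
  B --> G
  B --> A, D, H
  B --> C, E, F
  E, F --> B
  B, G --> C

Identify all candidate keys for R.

{B}, {E, F}

Closure of {B} is {A, B, C, D, E, F, G, H}, the whole schema; {B} is a candidate key.
Closure of {E, F} is {A, B, C, D, E, F, G, H}, the whole schema; {E, F} is a candidate key.
No proper subset of any of these is a key, and no other minimal superkey exists.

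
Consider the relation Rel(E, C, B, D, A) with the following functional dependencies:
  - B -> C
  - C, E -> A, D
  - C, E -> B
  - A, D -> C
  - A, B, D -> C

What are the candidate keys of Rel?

{A, D, E}, {B, E}, {C, E}

Attributes never on any right-hand side: {E} — every candidate key must contain it.
Closure of {B, E} is {A, B, C, D, E}, the whole schema; {B, E} is a candidate key.
Closure of {C, E} is {A, B, C, D, E}, the whole schema; {C, E} is a candidate key.
Closure of {A, D, E} is {A, B, C, D, E}, the whole schema; {A, D, E} is a candidate key.
Any other superkey properly contains one of these, so there are no further candidate keys.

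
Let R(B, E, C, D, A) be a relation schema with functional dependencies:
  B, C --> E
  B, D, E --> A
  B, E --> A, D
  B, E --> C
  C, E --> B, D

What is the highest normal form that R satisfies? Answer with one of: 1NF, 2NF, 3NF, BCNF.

BCNF

Candidate keys: {B, C}, {B, E}, {C, E}. Prime attributes: {B, C, E}.
The left-hand side of every FD is a superkey, so BCNF is satisfied.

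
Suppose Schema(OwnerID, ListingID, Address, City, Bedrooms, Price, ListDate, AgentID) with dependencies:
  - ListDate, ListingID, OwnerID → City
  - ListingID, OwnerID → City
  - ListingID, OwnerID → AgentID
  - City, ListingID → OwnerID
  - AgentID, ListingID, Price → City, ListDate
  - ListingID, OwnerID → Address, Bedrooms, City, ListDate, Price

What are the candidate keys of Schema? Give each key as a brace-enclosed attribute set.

{ListingID} never appears on the right of any FD, so every key must include it.
{City, ListingID}⁺ = {Address, AgentID, Bedrooms, City, ListDate, ListingID, OwnerID, Price} — all of the relation — so {City, ListingID} is a candidate key.
{ListingID, OwnerID}⁺ = {Address, AgentID, Bedrooms, City, ListDate, ListingID, OwnerID, Price} — all of the relation — so {ListingID, OwnerID} is a candidate key.
{AgentID, ListingID, Price}⁺ = {Address, AgentID, Bedrooms, City, ListDate, ListingID, OwnerID, Price} — all of the relation — so {AgentID, ListingID, Price} is a candidate key.
These are minimal and exhaustive — every other superkey contains one of them.

{AgentID, ListingID, Price}, {City, ListingID}, {ListingID, OwnerID}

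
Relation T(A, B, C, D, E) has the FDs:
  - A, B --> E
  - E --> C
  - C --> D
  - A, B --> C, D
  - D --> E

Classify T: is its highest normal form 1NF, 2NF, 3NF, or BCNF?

Candidate key: {A, B}. Prime attributes: {A, B}.
E --> C: {E}⁺ = {C, D, E}, which is not all of the attributes, so the left side is not a superkey — BCNF is violated.
E --> C has non-prime {C} on the right and a non-superkey on the left, so 3NF fails.
No proper subset of a key has a non-prime attribute in its closure, so there is no partial dependency; 2NF holds.

2NF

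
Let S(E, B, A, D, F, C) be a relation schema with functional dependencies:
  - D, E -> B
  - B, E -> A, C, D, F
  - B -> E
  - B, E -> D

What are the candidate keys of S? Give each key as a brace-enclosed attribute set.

{B}, {D, E}

{B}⁺ = {A, B, C, D, E, F} — all of the relation — so {B} is a candidate key.
{D, E}⁺ = {A, B, C, D, E, F} — all of the relation — so {D, E} is a candidate key.
Any other superkey properly contains one of these, so there are no further candidate keys.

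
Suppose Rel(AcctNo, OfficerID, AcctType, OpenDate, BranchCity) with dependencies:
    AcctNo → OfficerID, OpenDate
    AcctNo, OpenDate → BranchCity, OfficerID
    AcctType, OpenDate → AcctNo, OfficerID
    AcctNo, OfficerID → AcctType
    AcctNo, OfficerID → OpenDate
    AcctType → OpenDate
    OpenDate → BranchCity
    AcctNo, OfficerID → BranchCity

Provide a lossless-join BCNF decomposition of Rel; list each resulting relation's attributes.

{AcctNo, AcctType, OfficerID, OpenDate}; {BranchCity, OpenDate}

Candidate keys of the original relation: {AcctNo}, {AcctType}.
In {AcctNo, AcctType, BranchCity, OfficerID, OpenDate}, {OpenDate} is not a superkey ({OpenDate}⁺ restricted to this set is {BranchCity, OpenDate}), so split on OpenDate → BranchCity into {BranchCity, OpenDate} and {AcctNo, AcctType, OfficerID, OpenDate}.
{BranchCity, OpenDate} is in BCNF.
{AcctNo, AcctType, OfficerID, OpenDate} is in BCNF.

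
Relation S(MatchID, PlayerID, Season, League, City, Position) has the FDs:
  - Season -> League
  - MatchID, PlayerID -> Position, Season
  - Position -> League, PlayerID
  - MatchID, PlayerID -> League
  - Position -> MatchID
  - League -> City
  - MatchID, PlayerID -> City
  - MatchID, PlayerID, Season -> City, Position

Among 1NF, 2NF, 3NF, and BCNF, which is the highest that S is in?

Candidate keys: {MatchID, PlayerID}, {Position}. Prime attributes: {MatchID, PlayerID, Position}.
For Season -> League we have {Season}⁺ = {City, League, Season}; {Season} is not a superkey, so BCNF fails.
Season -> League determines the non-prime attribute {League} from a non-superkey — 3NF is violated.
No proper subset of a key has a non-prime attribute in its closure, so there is no partial dependency; 2NF holds.

2NF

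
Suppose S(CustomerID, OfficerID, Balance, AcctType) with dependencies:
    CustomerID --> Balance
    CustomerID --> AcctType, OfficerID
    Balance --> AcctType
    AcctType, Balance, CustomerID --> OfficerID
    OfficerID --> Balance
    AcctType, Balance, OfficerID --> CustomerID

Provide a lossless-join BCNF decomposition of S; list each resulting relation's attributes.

Candidate keys of the original relation: {CustomerID}, {OfficerID}.
Within {AcctType, Balance, CustomerID, OfficerID}: {Balance}⁺ ∩ {AcctType, Balance, CustomerID, OfficerID} = {AcctType, Balance}, not the whole set, so Balance --> AcctType violates BCNF; decompose into {AcctType, Balance} and {Balance, CustomerID, OfficerID}.
{AcctType, Balance}: every determinant is a superkey — BCNF.
{Balance, CustomerID, OfficerID}: every determinant is a superkey — BCNF.

{AcctType, Balance}; {Balance, CustomerID, OfficerID}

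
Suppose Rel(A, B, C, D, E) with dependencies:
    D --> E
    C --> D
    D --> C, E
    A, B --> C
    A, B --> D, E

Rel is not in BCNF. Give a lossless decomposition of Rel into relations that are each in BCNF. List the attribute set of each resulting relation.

{A, B, D}; {C, D, E}

Candidate key of the original relation: {A, B}.
In {A, B, C, D, E}, {D} is not a superkey ({D}⁺ restricted to this set is {C, D, E}), so split on D --> C, E into {C, D, E} and {A, B, D}.
{C, D, E} is in BCNF.
{A, B, D} is in BCNF.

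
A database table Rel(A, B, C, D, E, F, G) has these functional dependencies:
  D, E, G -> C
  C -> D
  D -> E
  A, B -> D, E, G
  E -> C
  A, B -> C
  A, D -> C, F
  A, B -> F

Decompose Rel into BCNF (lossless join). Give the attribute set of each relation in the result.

Candidate key of the original relation: {A, B}.
In {A, B, C, D, E, F, G}, {D, E, G} is not a superkey ({D, E, G}⁺ restricted to this set is {C, D, E, G}), so split on D, E, G -> C into {C, D, E, G} and {A, B, D, E, F, G}.
In {C, D, E, G}, {C} is not a superkey ({C}⁺ restricted to this set is {C, D, E}), so split on C -> D, E into {C, D, E} and {C, G}.
{C, D, E} is in BCNF.
{C, G} is in BCNF.
In {A, B, D, E, F, G}, {D} is not a superkey ({D}⁺ restricted to this set is {D, E}), so split on D -> E into {D, E} and {A, B, D, F, G}.
{D, E} is in BCNF.
In {A, B, D, F, G}, {A, D} is not a superkey ({A, D}⁺ restricted to this set is {A, D, F}), so split on A, D -> F into {A, D, F} and {A, B, D, G}.
{A, D, F} is in BCNF.
{A, B, D, G} is in BCNF.

{A, B, D, G}; {A, D, F}; {C, D, E}; {C, G}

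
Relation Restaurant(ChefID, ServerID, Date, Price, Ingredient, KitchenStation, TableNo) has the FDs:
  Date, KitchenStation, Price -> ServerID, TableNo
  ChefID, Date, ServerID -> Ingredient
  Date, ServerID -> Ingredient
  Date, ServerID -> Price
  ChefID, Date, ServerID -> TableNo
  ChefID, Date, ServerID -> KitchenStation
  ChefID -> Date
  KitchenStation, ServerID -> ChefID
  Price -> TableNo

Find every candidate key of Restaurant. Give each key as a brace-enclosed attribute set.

{ChefID, KitchenStation, Price}, {ChefID, ServerID}, {Date, KitchenStation, Price}, {KitchenStation, ServerID}

{ChefID, ServerID}⁺ = {ChefID, Date, Ingredient, KitchenStation, Price, ServerID, TableNo} — all of the relation — so {ChefID, ServerID} is a candidate key.
{KitchenStation, ServerID}⁺ = {ChefID, Date, Ingredient, KitchenStation, Price, ServerID, TableNo} — all of the relation — so {KitchenStation, ServerID} is a candidate key.
{ChefID, KitchenStation, Price}⁺ = {ChefID, Date, Ingredient, KitchenStation, Price, ServerID, TableNo} — all of the relation — so {ChefID, KitchenStation, Price} is a candidate key.
{Date, KitchenStation, Price}⁺ = {ChefID, Date, Ingredient, KitchenStation, Price, ServerID, TableNo} — all of the relation — so {Date, KitchenStation, Price} is a candidate key.
No proper subset of any of these is a key, and no other minimal superkey exists.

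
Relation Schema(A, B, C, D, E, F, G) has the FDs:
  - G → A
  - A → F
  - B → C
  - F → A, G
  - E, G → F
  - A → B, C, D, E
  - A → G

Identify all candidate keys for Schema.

Closure of {A} is {A, B, C, D, E, F, G}, the whole schema; {A} is a candidate key.
Closure of {F} is {A, B, C, D, E, F, G}, the whole schema; {F} is a candidate key.
Closure of {G} is {A, B, C, D, E, F, G}, the whole schema; {G} is a candidate key.
These are minimal and exhaustive — every other superkey contains one of them.

{A}, {F}, {G}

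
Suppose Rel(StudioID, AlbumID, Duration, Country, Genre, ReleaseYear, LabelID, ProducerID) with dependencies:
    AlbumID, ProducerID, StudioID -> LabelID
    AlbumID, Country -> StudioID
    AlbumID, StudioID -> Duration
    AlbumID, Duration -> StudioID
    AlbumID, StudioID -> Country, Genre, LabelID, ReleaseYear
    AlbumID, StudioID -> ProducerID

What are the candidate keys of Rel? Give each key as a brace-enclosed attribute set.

No FD produces {AlbumID}, so it must be in every candidate key.
Closure of {AlbumID, Country} is {AlbumID, Country, Duration, Genre, LabelID, ProducerID, ReleaseYear, StudioID}, the whole schema; {AlbumID, Country} is a candidate key.
Closure of {AlbumID, Duration} is {AlbumID, Country, Duration, Genre, LabelID, ProducerID, ReleaseYear, StudioID}, the whole schema; {AlbumID, Duration} is a candidate key.
Closure of {AlbumID, StudioID} is {AlbumID, Country, Duration, Genre, LabelID, ProducerID, ReleaseYear, StudioID}, the whole schema; {AlbumID, StudioID} is a candidate key.
These are minimal and exhaustive — every other superkey contains one of them.

{AlbumID, Country}, {AlbumID, Duration}, {AlbumID, StudioID}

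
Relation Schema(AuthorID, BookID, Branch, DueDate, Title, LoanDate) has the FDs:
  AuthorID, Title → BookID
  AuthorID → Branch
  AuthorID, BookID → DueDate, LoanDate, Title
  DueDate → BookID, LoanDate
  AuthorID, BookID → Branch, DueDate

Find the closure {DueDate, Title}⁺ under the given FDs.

{BookID, DueDate, LoanDate, Title}

Start with {DueDate, Title}.
DueDate → BookID, LoanDate applies; add {BookID, LoanDate} → now {BookID, DueDate, LoanDate, Title}.
No further FD applies.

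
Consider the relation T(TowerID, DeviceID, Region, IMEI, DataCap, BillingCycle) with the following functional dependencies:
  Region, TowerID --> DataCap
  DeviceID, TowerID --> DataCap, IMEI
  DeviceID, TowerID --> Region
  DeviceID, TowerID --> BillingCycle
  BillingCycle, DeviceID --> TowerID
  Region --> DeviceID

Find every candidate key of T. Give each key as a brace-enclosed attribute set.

{BillingCycle, DeviceID} is a candidate key since {BillingCycle, DeviceID}⁺ = {BillingCycle, DataCap, DeviceID, IMEI, Region, TowerID} covers every attribute.
{BillingCycle, Region} is a candidate key since {BillingCycle, Region}⁺ = {BillingCycle, DataCap, DeviceID, IMEI, Region, TowerID} covers every attribute.
{DeviceID, TowerID} is a candidate key since {DeviceID, TowerID}⁺ = {BillingCycle, DataCap, DeviceID, IMEI, Region, TowerID} covers every attribute.
{Region, TowerID} is a candidate key since {Region, TowerID}⁺ = {BillingCycle, DataCap, DeviceID, IMEI, Region, TowerID} covers every attribute.
No proper subset of any of these is a key, and no other minimal superkey exists.

{BillingCycle, DeviceID}, {BillingCycle, Region}, {DeviceID, TowerID}, {Region, TowerID}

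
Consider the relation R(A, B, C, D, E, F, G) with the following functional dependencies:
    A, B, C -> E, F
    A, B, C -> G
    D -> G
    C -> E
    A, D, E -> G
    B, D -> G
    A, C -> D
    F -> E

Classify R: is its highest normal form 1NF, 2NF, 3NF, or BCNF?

Candidate key: {A, B, C}. Prime attributes: {A, B, C}.
D -> G breaks BCNF: {D}⁺ = {D, G}, so {D} is not a superkey.
Because {G} is non-prime and the left side of D -> G is not a superkey, the relation is not in 3NF.
The proper key subset {C} of {A, B, C} determines non-prime {E}, so the relation is not even in 2NF.

1NF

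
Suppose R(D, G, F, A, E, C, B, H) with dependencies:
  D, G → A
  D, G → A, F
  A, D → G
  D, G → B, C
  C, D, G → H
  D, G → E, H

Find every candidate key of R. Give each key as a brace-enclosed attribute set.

{A, D}, {D, G}

{D} never appears on the right of any FD, so every key must include it.
Closure of {A, D} is {A, B, C, D, E, F, G, H}, the whole schema; {A, D} is a candidate key.
Closure of {D, G} is {A, B, C, D, E, F, G, H}, the whole schema; {D, G} is a candidate key.
No proper subset of any of these is a key, and no other minimal superkey exists.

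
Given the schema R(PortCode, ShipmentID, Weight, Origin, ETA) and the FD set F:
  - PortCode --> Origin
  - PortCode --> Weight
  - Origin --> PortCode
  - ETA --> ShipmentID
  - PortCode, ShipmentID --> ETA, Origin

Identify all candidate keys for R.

{ETA, Origin}, {ETA, PortCode}, {Origin, ShipmentID}, {PortCode, ShipmentID}

{ETA, Origin}⁺ = {ETA, Origin, PortCode, ShipmentID, Weight}, which is every attribute, so {ETA, Origin} is a candidate key.
{ETA, PortCode}⁺ = {ETA, Origin, PortCode, ShipmentID, Weight}, which is every attribute, so {ETA, PortCode} is a candidate key.
{Origin, ShipmentID}⁺ = {ETA, Origin, PortCode, ShipmentID, Weight}, which is every attribute, so {Origin, ShipmentID} is a candidate key.
{PortCode, ShipmentID}⁺ = {ETA, Origin, PortCode, ShipmentID, Weight}, which is every attribute, so {PortCode, ShipmentID} is a candidate key.
No proper subset of any of these is a key, and no other minimal superkey exists.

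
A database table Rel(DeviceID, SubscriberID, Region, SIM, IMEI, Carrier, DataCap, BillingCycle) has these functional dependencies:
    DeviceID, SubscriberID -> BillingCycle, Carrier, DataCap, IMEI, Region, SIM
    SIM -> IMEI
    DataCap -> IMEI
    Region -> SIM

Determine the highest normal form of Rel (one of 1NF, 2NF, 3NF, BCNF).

2NF

Candidate key: {DeviceID, SubscriberID}. Prime attributes: {DeviceID, SubscriberID}.
SIM -> IMEI breaks BCNF: {SIM}⁺ = {IMEI, SIM}, so {SIM} is not a superkey.
SIM -> IMEI has non-prime {IMEI} on the right and a non-superkey on the left, so 3NF fails.
Checking every proper subset of each key, none determines a non-prime attribute — 2NF is satisfied.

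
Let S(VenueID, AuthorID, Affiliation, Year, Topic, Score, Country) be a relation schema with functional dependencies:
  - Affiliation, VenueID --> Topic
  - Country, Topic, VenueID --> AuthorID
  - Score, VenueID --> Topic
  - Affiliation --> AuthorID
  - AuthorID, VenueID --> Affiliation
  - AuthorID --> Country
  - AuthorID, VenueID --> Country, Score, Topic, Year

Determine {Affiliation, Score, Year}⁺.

{Affiliation, AuthorID, Country, Score, Year}

Start with {Affiliation, Score, Year}.
Affiliation --> AuthorID applies; add {AuthorID} → now {Affiliation, AuthorID, Score, Year}.
AuthorID --> Country applies; add {Country} → now {Affiliation, AuthorID, Country, Score, Year}.
No further FD applies.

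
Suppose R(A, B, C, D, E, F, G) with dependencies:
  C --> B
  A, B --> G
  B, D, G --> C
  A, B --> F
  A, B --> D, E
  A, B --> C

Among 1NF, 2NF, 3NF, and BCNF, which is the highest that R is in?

Candidate keys: {A, B}, {A, C}. Prime attributes: {A, B, C}.
C --> B: {C}⁺ = {B, C}, which is not all of the attributes, so the left side is not a superkey — BCNF is violated.
Its right-hand attributes {B} are all prime, as are those of every other non-superkey FD — the relation is in 3NF.

3NF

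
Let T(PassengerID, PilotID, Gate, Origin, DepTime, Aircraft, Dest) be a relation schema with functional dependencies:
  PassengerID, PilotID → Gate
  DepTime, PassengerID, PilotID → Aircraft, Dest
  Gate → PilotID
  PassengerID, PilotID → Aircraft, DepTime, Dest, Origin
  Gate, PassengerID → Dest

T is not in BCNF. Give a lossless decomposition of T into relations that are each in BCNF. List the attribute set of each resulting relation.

Candidate keys of the original relation: {Gate, PassengerID}, {PassengerID, PilotID}.
In {Aircraft, DepTime, Dest, Gate, Origin, PassengerID, PilotID}, {Gate} is not a superkey ({Gate}⁺ restricted to this set is {Gate, PilotID}), so split on Gate → PilotID into {Gate, PilotID} and {Aircraft, DepTime, Dest, Gate, Origin, PassengerID}.
{Gate, PilotID} has no BCNF violation.
{Aircraft, DepTime, Dest, Gate, Origin, PassengerID} has no BCNF violation.

{Aircraft, DepTime, Dest, Gate, Origin, PassengerID}; {Gate, PilotID}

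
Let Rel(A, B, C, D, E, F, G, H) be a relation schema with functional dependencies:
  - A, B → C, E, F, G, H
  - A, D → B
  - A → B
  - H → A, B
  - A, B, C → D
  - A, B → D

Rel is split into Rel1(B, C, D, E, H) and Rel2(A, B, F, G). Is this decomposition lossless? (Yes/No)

Rel1 ∩ Rel2 = {B}; its closure under F is {B}.
Rel1 ⊄ {B} and Rel2 ⊄ {B}, so the split is lossy.

No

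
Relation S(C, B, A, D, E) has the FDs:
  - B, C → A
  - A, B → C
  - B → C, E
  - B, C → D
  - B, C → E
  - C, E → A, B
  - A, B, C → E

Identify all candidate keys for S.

Closure of {B} is {A, B, C, D, E}, the whole schema; {B} is a candidate key.
Closure of {C, E} is {A, B, C, D, E}, the whole schema; {C, E} is a candidate key.
Any other superkey properly contains one of these, so there are no further candidate keys.

{B}, {C, E}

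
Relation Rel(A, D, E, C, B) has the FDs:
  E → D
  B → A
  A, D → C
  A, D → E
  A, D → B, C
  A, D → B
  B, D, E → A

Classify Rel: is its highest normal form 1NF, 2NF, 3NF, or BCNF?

3NF

Candidate keys: {A, D}, {A, E}, {B, D}, {B, E}. Prime attributes: {A, B, D, E}.
For E → D we have {E}⁺ = {D, E}; {E} is not a superkey, so BCNF fails.
Its right-hand attributes {D} are all prime, as are those of every other non-superkey FD — the relation is in 3NF.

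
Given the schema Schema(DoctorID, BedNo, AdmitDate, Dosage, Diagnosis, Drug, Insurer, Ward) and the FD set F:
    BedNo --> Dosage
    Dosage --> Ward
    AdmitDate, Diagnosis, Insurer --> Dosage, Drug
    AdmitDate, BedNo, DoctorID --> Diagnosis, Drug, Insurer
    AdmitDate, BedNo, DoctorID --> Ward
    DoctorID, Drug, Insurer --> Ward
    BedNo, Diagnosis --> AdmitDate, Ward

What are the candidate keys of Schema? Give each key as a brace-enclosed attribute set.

No FD produces {BedNo, DoctorID}, so they must be in every candidate key.
Closure of {AdmitDate, BedNo, DoctorID} is {AdmitDate, BedNo, Diagnosis, DoctorID, Dosage, Drug, Insurer, Ward}, the whole schema; {AdmitDate, BedNo, DoctorID} is a candidate key.
Closure of {BedNo, Diagnosis, DoctorID} is {AdmitDate, BedNo, Diagnosis, DoctorID, Dosage, Drug, Insurer, Ward}, the whole schema; {BedNo, Diagnosis, DoctorID} is a candidate key.
Any other superkey properly contains one of these, so there are no further candidate keys.

{AdmitDate, BedNo, DoctorID}, {BedNo, Diagnosis, DoctorID}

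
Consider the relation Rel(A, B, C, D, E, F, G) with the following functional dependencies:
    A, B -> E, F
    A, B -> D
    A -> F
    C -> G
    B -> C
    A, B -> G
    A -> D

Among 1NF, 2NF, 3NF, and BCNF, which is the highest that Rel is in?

Candidate key: {A, B}. Prime attributes: {A, B}.
A -> F: {A}⁺ = {A, D, F}, which is not all of the attributes, so the left side is not a superkey — BCNF is violated.
Because {F} is non-prime and the left side of A -> F is not a superkey, the relation is not in 3NF.
Since {A} ⊂ {A, B} and {A}⁺ ⊇ {D, F} with {D, F} non-prime, there is a partial dependency; 2NF fails.

1NF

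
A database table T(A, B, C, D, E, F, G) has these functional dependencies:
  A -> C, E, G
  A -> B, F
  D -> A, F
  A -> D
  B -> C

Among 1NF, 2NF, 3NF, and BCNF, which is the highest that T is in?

2NF

Candidate keys: {A}, {D}. Prime attributes: {A, D}.
B -> C breaks BCNF: {B}⁺ = {B, C}, so {B} is not a superkey.
B -> C determines the non-prime attribute {C} from a non-superkey — 3NF is violated.
Every candidate key is a single attribute, so no partial dependency is possible; 2NF holds.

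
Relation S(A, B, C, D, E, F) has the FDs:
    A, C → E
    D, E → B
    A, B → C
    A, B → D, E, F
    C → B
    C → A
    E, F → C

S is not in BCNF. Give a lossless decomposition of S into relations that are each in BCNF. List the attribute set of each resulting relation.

Candidate keys of the original relation: {A, B}, {A, D, E}, {C}, {E, F}.
{A, B, C, D, E, F}: {D, E} determines {B, D, E} here but is not a superkey — split on D, E → B, giving {B, D, E} and {A, C, D, E, F}.
{B, D, E}: every determinant is a superkey — BCNF.
{A, C, D, E, F}: every determinant is a superkey — BCNF.

{A, C, D, E, F}; {B, D, E}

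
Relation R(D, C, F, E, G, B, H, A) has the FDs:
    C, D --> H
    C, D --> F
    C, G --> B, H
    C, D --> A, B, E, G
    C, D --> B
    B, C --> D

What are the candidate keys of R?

{B, C}, {C, D}, {C, G}

Attributes never on any right-hand side: {C} — every candidate key must contain it.
Closure of {B, C} is {A, B, C, D, E, F, G, H}, the whole schema; {B, C} is a candidate key.
Closure of {C, D} is {A, B, C, D, E, F, G, H}, the whole schema; {C, D} is a candidate key.
Closure of {C, G} is {A, B, C, D, E, F, G, H}, the whole schema; {C, G} is a candidate key.
These are minimal and exhaustive — every other superkey contains one of them.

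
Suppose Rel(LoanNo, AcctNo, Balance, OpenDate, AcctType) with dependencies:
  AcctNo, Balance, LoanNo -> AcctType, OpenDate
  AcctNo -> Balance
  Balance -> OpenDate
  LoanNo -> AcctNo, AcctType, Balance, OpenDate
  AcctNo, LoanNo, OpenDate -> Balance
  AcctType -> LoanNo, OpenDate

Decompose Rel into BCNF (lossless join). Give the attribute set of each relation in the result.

Candidate keys of the original relation: {AcctType}, {LoanNo}.
In {AcctNo, AcctType, Balance, LoanNo, OpenDate}, {AcctNo} is not a superkey ({AcctNo}⁺ restricted to this set is {AcctNo, Balance, OpenDate}), so split on AcctNo -> Balance, OpenDate into {AcctNo, Balance, OpenDate} and {AcctNo, AcctType, LoanNo}.
In {AcctNo, Balance, OpenDate}, {Balance} is not a superkey ({Balance}⁺ restricted to this set is {Balance, OpenDate}), so split on Balance -> OpenDate into {Balance, OpenDate} and {AcctNo, Balance}.
{Balance, OpenDate} is in BCNF.
{AcctNo, Balance} is in BCNF.
{AcctNo, AcctType, LoanNo} is in BCNF.

{AcctNo, AcctType, LoanNo}; {AcctNo, Balance}; {Balance, OpenDate}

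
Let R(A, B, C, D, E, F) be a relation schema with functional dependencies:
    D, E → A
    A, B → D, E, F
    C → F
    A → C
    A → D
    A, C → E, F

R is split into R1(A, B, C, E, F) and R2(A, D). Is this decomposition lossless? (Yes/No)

R1 ∩ R2 = {A}; its closure under F is {A, C, D, E, F}.
This includes all of R2, so the common attributes are a superkey of R2 — the join is lossless.

Yes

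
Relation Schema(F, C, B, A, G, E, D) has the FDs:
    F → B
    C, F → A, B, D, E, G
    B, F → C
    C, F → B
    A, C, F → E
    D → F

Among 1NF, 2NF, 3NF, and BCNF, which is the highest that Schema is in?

BCNF

Candidate keys: {D}, {F}. Prime attributes: {D, F}.
The left-hand side of every FD is a superkey, so BCNF is satisfied.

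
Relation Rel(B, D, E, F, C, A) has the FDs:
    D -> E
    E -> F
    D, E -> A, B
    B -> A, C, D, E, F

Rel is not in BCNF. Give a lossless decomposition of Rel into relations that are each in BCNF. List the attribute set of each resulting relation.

{A, B, C, D, E}; {E, F}

Candidate keys of the original relation: {B}, {D}.
{A, B, C, D, E, F}: {E} determines {E, F} here but is not a superkey — split on E -> F, giving {E, F} and {A, B, C, D, E}.
{E, F} has no BCNF violation.
{A, B, C, D, E} has no BCNF violation.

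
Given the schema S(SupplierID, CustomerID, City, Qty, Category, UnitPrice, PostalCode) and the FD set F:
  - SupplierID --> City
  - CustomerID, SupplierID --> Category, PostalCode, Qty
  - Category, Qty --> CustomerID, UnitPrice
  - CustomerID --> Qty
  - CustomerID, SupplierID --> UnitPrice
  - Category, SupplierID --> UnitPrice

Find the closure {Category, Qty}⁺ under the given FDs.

Start with {Category, Qty}.
Category, Qty --> CustomerID, UnitPrice applies; add {CustomerID, UnitPrice} → now {Category, CustomerID, Qty, UnitPrice}.
No further FD applies.

{Category, CustomerID, Qty, UnitPrice}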